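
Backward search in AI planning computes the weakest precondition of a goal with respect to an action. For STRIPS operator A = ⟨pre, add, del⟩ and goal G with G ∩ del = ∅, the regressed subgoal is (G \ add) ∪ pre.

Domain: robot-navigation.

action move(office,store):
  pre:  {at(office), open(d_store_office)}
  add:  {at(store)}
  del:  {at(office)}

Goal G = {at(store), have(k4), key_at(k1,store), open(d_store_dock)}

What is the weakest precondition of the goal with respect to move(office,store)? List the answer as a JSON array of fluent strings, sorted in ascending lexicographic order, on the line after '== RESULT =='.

Regress:
  G ∩ del = {}  (empty — regression defined)
  G \ add = {at(store), have(k4), key_at(k1,store), open(d_store_dock)} \ {at(store)} = {have(k4), key_at(k1,store), open(d_store_dock)}
  ∪ pre   = {have(k4), key_at(k1,store), open(d_store_dock)} ∪ {at(office), open(d_store_office)}
          = {at(office), have(k4), key_at(k1,store), open(d_store_dock), open(d_store_office)}

== RESULT ==
["at(office)", "have(k4)", "key_at(k1,store)", "open(d_store_dock)", "open(d_store_office)"]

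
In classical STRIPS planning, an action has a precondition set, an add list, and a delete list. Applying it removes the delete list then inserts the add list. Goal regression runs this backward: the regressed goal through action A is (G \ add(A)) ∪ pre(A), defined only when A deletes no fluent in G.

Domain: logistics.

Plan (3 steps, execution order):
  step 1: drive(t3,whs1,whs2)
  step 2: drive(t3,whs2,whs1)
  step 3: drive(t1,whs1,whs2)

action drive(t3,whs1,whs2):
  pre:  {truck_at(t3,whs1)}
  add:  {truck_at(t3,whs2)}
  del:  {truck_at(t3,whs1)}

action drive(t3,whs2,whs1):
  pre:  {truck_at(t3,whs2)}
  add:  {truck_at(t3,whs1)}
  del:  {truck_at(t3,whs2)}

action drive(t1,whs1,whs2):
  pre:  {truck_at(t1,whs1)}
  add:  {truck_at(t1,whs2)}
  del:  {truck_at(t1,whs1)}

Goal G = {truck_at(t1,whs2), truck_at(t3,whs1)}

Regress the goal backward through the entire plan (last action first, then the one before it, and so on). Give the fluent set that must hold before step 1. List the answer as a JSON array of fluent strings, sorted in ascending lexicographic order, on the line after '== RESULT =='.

Work backward from the goal:
  through step 3 (drive(t1,whs1,whs2)): drop {truck_at(t1,whs2)}, keep {truck_at(t3,whs1)}, require {truck_at(t1,whs1)}
    → {truck_at(t1,whs1), truck_at(t3,whs1)}
  through step 2 (drive(t3,whs2,whs1)): drop {truck_at(t3,whs1)}, keep {truck_at(t1,whs1)}, require {truck_at(t3,whs2)}
    → {truck_at(t1,whs1), truck_at(t3,whs2)}
  through step 1 (drive(t3,whs1,whs2)): drop {truck_at(t3,whs2)}, keep {truck_at(t1,whs1)}, require {truck_at(t3,whs1)}
    → {truck_at(t1,whs1), truck_at(t3,whs1)}

== RESULT ==
["truck_at(t1,whs1)", "truck_at(t3,whs1)"]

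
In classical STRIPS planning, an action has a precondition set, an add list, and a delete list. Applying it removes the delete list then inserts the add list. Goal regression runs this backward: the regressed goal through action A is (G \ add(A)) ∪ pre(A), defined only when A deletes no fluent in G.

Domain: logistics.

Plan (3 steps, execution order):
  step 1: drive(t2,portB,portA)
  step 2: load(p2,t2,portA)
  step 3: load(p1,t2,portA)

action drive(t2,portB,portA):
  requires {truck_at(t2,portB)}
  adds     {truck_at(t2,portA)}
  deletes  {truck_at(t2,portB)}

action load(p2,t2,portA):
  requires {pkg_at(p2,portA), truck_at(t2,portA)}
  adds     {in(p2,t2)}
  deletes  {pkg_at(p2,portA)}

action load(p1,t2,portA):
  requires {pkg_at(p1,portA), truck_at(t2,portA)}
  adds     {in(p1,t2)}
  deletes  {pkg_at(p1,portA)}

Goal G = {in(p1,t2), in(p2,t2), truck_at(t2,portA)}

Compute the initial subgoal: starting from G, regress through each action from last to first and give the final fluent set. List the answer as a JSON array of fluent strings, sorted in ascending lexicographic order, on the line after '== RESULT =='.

Work backward from the goal:
  through step 3 (load(p1,t2,portA)): drop {in(p1,t2)}, keep {in(p2,t2), truck_at(t2,portA)}, require {pkg_at(p1,portA), truck_at(t2,portA)}
    → {in(p2,t2), pkg_at(p1,portA), truck_at(t2,portA)}
  through step 2 (load(p2,t2,portA)): drop {in(p2,t2)}, keep {pkg_at(p1,portA), truck_at(t2,portA)}, require {pkg_at(p2,portA), truck_at(t2,portA)}
    → {pkg_at(p1,portA), pkg_at(p2,portA), truck_at(t2,portA)}
  through step 1 (drive(t2,portB,portA)): drop {truck_at(t2,portA)}, keep {pkg_at(p1,portA), pkg_at(p2,portA)}, require {truck_at(t2,portB)}
    → {pkg_at(p1,portA), pkg_at(p2,portA), truck_at(t2,portB)}

== RESULT ==
["pkg_at(p1,portA)", "pkg_at(p2,portA)", "truck_at(t2,portB)"]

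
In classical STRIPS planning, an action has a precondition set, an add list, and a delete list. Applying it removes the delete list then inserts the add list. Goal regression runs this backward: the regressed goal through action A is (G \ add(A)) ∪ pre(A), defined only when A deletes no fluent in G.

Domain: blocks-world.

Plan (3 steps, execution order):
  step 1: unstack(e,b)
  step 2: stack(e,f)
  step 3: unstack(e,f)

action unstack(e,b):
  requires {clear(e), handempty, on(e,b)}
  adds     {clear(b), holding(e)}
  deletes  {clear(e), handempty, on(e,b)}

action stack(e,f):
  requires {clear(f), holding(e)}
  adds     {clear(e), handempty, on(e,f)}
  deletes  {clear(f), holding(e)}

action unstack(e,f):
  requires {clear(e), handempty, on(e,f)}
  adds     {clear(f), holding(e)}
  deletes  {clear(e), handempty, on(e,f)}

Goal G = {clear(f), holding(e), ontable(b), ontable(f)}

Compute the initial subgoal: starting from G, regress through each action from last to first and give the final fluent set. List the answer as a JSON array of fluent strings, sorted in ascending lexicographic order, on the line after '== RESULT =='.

Work backward from the goal:
  through step 3 (unstack(e,f)): drop {clear(f), holding(e)}, keep {ontable(b), ontable(f)}, require {clear(e), handempty, on(e,f)}
    → {clear(e), handempty, on(e,f), ontable(b), ontable(f)}
  through step 2 (stack(e,f)): drop {clear(e), handempty, on(e,f)}, keep {ontable(b), ontable(f)}, require {clear(f), holding(e)}
    → {clear(f), holding(e), ontable(b), ontable(f)}
  through step 1 (unstack(e,b)): drop {holding(e)}, keep {clear(f), ontable(b), ontable(f)}, require {clear(e), handempty, on(e,b)}
    → {clear(e), clear(f), handempty, on(e,b), ontable(b), ontable(f)}

== RESULT ==
["clear(e)", "clear(f)", "handempty", "on(e,b)", "ontable(b)", "ontable(f)"]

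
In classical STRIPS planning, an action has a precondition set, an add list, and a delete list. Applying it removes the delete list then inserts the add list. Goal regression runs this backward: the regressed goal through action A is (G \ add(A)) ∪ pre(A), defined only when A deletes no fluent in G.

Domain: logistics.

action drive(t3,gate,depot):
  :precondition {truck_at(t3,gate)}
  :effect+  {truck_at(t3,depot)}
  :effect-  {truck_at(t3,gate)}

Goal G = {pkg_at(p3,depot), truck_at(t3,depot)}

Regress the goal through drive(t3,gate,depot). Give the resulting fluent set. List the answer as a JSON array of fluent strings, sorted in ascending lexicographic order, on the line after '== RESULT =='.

Regress:
  G ∩ del = {}  (empty — regression defined)
  G \ add = {pkg_at(p3,depot), truck_at(t3,depot)} \ {truck_at(t3,depot)} = {pkg_at(p3,depot)}
  ∪ pre   = {pkg_at(p3,depot)} ∪ {truck_at(t3,gate)}
          = {pkg_at(p3,depot), truck_at(t3,gate)}

== RESULT ==
["pkg_at(p3,depot)", "truck_at(t3,gate)"]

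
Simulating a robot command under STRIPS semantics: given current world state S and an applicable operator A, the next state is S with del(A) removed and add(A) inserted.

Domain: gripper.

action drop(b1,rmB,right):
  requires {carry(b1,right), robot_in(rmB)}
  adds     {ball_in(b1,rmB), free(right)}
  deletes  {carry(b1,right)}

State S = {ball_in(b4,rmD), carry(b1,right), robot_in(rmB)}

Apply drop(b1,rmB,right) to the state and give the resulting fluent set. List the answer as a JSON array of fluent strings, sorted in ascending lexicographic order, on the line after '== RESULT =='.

Compute (S \ del) ∪ add:
  pre ⊆ S: {carry(b1,right), robot_in(rmB)} ⊆ S  — applicable
  S \ del = {ball_in(b4,rmD), robot_in(rmB)}
  ∪ add   = {ball_in(b1,rmB), ball_in(b4,rmD), free(right), robot_in(rmB)}

== RESULT ==
["ball_in(b1,rmB)", "ball_in(b4,rmD)", "free(right)", "robot_in(rmB)"]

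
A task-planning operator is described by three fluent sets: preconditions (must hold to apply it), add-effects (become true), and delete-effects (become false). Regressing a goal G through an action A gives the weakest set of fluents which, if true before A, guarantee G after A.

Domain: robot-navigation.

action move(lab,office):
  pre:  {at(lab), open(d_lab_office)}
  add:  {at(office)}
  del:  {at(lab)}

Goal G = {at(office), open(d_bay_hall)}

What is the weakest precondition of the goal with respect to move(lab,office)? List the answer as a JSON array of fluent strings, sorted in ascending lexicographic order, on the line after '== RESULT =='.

Compute (G \ add) ∪ pre:
  G ∩ del = {}  (empty — regression defined)
  G \ add = {at(office), open(d_bay_hall)} \ {at(office)} = {open(d_bay_hall)}
  ∪ pre   = {open(d_bay_hall)} ∪ {at(lab), open(d_lab_office)}
          = {at(lab), open(d_bay_hall), open(d_lab_office)}

== RESULT ==
["at(lab)", "open(d_bay_hall)", "open(d_lab_office)"]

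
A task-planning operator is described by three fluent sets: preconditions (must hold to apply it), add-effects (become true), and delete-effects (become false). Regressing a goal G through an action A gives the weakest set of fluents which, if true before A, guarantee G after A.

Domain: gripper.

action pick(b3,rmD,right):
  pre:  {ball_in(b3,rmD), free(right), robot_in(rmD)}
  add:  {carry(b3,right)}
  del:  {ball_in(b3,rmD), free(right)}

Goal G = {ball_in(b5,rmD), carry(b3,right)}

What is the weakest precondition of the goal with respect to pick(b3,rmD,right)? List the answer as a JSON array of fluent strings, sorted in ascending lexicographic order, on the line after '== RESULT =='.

Regress:
  G ∩ del = {}  (empty — regression defined)
  G \ add = {ball_in(b5,rmD), carry(b3,right)} \ {carry(b3,right)} = {ball_in(b5,rmD)}
  ∪ pre   = {ball_in(b5,rmD)} ∪ {ball_in(b3,rmD), free(right), robot_in(rmD)}
          = {ball_in(b3,rmD), ball_in(b5,rmD), free(right), robot_in(rmD)}

== RESULT ==
["ball_in(b3,rmD)", "ball_in(b5,rmD)", "free(right)", "robot_in(rmD)"]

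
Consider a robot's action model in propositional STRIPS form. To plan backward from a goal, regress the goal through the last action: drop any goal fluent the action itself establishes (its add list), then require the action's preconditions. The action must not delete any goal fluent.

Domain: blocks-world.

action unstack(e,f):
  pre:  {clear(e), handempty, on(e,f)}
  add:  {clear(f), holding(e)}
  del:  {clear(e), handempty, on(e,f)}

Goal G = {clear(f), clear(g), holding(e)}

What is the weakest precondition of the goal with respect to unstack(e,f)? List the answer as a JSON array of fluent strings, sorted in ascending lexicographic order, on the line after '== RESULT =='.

Regress:
  G ∩ del = {}  (empty — regression defined)
  G \ add = {clear(f), clear(g), holding(e)} \ {clear(f), holding(e)} = {clear(g)}
  ∪ pre   = {clear(g)} ∪ {clear(e), handempty, on(e,f)}
          = {clear(e), clear(g), handempty, on(e,f)}

== RESULT ==
["clear(e)", "clear(g)", "handempty", "on(e,f)"]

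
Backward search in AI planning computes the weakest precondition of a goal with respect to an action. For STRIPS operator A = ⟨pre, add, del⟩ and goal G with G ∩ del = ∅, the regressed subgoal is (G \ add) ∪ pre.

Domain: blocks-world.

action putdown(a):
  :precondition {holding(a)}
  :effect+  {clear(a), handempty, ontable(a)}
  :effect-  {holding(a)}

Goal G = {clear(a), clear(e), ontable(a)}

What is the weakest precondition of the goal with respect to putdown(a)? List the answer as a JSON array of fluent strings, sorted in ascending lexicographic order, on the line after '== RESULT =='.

Compute (G \ add) ∪ pre:
  G ∩ del = {}  (empty — regression defined)
  G \ add = {clear(a), clear(e), ontable(a)} \ {clear(a), handempty, ontable(a)} = {clear(e)}
  ∪ pre   = {clear(e)} ∪ {holding(a)}
          = {clear(e), holding(a)}

== RESULT ==
["clear(e)", "holding(a)"]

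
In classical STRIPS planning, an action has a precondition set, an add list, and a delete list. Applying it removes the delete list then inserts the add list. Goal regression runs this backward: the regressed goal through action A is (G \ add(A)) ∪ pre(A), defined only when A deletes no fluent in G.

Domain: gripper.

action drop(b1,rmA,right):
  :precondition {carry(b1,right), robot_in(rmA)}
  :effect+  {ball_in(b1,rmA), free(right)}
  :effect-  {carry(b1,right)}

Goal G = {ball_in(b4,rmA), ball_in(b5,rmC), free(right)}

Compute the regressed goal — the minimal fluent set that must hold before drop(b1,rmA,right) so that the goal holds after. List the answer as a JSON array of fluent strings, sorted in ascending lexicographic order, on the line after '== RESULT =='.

Compute (G \ add) ∪ pre:
  G ∩ del = {}  (empty — regression defined)
  G \ add = {ball_in(b4,rmA), ball_in(b5,rmC), free(right)} \ {ball_in(b1,rmA), free(right)} = {ball_in(b4,rmA), ball_in(b5,rmC)}
  ∪ pre   = {ball_in(b4,rmA), ball_in(b5,rmC)} ∪ {carry(b1,right), robot_in(rmA)}
          = {ball_in(b4,rmA), ball_in(b5,rmC), carry(b1,right), robot_in(rmA)}

== RESULT ==
["ball_in(b4,rmA)", "ball_in(b5,rmC)", "carry(b1,right)", "robot_in(rmA)"]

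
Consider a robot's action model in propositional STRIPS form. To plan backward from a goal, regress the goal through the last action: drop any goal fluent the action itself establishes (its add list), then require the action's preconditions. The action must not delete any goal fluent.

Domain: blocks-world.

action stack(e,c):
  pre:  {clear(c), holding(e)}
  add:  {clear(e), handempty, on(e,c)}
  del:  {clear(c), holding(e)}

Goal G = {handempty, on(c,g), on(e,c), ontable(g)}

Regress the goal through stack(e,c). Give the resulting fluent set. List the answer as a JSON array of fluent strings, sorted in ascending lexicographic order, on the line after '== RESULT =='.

Compute (G \ add) ∪ pre:
  G ∩ del = {}  (empty — regression defined)
  G \ add = {handempty, on(c,g), on(e,c), ontable(g)} \ {clear(e), handempty, on(e,c)} = {on(c,g), ontable(g)}
  ∪ pre   = {on(c,g), ontable(g)} ∪ {clear(c), holding(e)}
          = {clear(c), holding(e), on(c,g), ontable(g)}

== RESULT ==
["clear(c)", "holding(e)", "on(c,g)", "ontable(g)"]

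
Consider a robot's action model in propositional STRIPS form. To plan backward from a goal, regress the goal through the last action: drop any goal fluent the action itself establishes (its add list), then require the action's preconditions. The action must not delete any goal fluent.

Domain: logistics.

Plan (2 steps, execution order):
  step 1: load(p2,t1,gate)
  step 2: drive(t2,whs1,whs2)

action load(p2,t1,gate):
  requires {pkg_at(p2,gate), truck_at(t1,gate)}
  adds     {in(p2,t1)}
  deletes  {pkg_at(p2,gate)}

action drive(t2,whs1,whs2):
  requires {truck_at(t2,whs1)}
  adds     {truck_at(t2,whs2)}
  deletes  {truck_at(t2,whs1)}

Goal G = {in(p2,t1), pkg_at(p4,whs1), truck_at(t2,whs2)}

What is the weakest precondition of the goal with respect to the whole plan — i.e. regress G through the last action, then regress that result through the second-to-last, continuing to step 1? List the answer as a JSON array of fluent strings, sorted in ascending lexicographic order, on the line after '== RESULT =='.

Work backward from the goal:
  through step 2 (drive(t2,whs1,whs2)): drop {truck_at(t2,whs2)}, keep {in(p2,t1), pkg_at(p4,whs1)}, require {truck_at(t2,whs1)}
    → {in(p2,t1), pkg_at(p4,whs1), truck_at(t2,whs1)}
  through step 1 (load(p2,t1,gate)): drop {in(p2,t1)}, keep {pkg_at(p4,whs1), truck_at(t2,whs1)}, require {pkg_at(p2,gate), truck_at(t1,gate)}
    → {pkg_at(p2,gate), pkg_at(p4,whs1), truck_at(t1,gate), truck_at(t2,whs1)}

== RESULT ==
["pkg_at(p2,gate)", "pkg_at(p4,whs1)", "truck_at(t1,gate)", "truck_at(t2,whs1)"]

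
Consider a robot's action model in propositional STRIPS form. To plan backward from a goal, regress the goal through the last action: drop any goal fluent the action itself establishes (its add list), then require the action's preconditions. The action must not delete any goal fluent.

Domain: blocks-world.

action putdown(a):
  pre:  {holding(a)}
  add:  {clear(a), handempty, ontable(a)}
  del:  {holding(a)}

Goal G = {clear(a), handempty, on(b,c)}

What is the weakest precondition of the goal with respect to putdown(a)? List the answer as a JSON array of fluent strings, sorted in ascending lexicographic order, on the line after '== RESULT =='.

Compute (G \ add) ∪ pre:
  G ∩ del = {}  (empty — regression defined)
  G \ add = {clear(a), handempty, on(b,c)} \ {clear(a), handempty, ontable(a)} = {on(b,c)}
  ∪ pre   = {on(b,c)} ∪ {holding(a)}
          = {holding(a), on(b,c)}

== RESULT ==
["holding(a)", "on(b,c)"]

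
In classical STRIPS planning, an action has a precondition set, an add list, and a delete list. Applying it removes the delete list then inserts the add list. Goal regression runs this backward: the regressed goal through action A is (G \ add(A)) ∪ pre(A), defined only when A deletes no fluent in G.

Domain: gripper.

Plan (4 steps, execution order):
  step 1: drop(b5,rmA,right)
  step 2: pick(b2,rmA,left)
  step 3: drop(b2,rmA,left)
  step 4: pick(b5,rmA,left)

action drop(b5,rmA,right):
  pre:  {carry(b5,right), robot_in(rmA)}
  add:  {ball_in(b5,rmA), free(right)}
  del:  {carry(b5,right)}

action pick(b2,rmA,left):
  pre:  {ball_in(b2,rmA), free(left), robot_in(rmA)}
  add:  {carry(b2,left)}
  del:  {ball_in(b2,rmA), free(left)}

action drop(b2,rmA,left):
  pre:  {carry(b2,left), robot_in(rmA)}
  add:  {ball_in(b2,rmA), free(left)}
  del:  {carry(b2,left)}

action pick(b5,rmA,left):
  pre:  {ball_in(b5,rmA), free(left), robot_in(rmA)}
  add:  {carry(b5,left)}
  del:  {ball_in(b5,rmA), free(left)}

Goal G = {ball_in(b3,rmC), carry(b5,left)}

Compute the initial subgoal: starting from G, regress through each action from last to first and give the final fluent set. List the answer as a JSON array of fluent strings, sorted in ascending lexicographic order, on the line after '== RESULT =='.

Work backward from the goal:
  through step 4 (pick(b5,rmA,left)): drop {carry(b5,left)}, keep {ball_in(b3,rmC)}, require {ball_in(b5,rmA), free(left), robot_in(rmA)}
    → {ball_in(b3,rmC), ball_in(b5,rmA), free(left), robot_in(rmA)}
  through step 3 (drop(b2,rmA,left)): drop {free(left)}, keep {ball_in(b3,rmC), ball_in(b5,rmA), robot_in(rmA)}, require {carry(b2,left), robot_in(rmA)}
    → {ball_in(b3,rmC), ball_in(b5,rmA), carry(b2,left), robot_in(rmA)}
  through step 2 (pick(b2,rmA,left)): drop {carry(b2,left)}, keep {ball_in(b3,rmC), ball_in(b5,rmA), robot_in(rmA)}, require {ball_in(b2,rmA), free(left), robot_in(rmA)}
    → {ball_in(b2,rmA), ball_in(b3,rmC), ball_in(b5,rmA), free(left), robot_in(rmA)}
  through step 1 (drop(b5,rmA,right)): drop {ball_in(b5,rmA)}, keep {ball_in(b2,rmA), ball_in(b3,rmC), free(left), robot_in(rmA)}, require {carry(b5,right), robot_in(rmA)}
    → {ball_in(b2,rmA), ball_in(b3,rmC), carry(b5,right), free(left), robot_in(rmA)}

== RESULT ==
["ball_in(b2,rmA)", "ball_in(b3,rmC)", "carry(b5,right)", "free(left)", "robot_in(rmA)"]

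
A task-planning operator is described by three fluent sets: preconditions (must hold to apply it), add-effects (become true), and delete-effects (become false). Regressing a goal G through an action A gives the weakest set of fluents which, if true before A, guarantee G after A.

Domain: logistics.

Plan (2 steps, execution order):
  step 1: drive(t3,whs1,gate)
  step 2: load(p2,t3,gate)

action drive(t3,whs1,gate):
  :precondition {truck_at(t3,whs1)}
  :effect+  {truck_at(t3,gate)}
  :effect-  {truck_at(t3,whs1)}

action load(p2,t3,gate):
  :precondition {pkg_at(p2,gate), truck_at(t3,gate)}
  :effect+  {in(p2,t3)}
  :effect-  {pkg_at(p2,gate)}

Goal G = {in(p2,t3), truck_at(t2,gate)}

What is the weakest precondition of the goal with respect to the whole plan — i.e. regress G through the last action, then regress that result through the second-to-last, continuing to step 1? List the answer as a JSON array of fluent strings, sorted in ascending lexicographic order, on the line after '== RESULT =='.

Work backward from the goal:
  through step 2 (load(p2,t3,gate)): drop {in(p2,t3)}, keep {truck_at(t2,gate)}, require {pkg_at(p2,gate), truck_at(t3,gate)}
    → {pkg_at(p2,gate), truck_at(t2,gate), truck_at(t3,gate)}
  through step 1 (drive(t3,whs1,gate)): drop {truck_at(t3,gate)}, keep {pkg_at(p2,gate), truck_at(t2,gate)}, require {truck_at(t3,whs1)}
    → {pkg_at(p2,gate), truck_at(t2,gate), truck_at(t3,whs1)}

== RESULT ==
["pkg_at(p2,gate)", "truck_at(t2,gate)", "truck_at(t3,whs1)"]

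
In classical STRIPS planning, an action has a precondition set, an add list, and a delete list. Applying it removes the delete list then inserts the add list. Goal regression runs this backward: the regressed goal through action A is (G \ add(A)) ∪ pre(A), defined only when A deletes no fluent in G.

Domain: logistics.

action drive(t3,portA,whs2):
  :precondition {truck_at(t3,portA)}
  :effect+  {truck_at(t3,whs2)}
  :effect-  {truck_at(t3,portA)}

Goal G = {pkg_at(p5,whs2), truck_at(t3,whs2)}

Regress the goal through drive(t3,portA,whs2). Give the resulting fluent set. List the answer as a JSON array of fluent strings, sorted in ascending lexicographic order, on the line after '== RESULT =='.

Regress:
  G ∩ del = {}  (empty — regression defined)
  G \ add = {pkg_at(p5,whs2), truck_at(t3,whs2)} \ {truck_at(t3,whs2)} = {pkg_at(p5,whs2)}
  ∪ pre   = {pkg_at(p5,whs2)} ∪ {truck_at(t3,portA)}
          = {pkg_at(p5,whs2), truck_at(t3,portA)}

== RESULT ==
["pkg_at(p5,whs2)", "truck_at(t3,portA)"]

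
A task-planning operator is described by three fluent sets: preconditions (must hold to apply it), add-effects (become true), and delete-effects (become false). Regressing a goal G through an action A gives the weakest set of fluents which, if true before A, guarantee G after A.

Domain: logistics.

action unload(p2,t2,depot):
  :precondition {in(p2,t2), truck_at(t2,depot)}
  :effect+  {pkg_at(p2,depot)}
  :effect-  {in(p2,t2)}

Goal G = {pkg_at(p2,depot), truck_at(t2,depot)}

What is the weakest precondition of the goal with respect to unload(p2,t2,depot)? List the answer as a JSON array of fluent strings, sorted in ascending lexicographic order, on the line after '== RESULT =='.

Regress:
  G ∩ del = {}  (empty — regression defined)
  G \ add = {pkg_at(p2,depot), truck_at(t2,depot)} \ {pkg_at(p2,depot)} = {truck_at(t2,depot)}
  ∪ pre   = {truck_at(t2,depot)} ∪ {in(p2,t2), truck_at(t2,depot)}
          = {in(p2,t2), truck_at(t2,depot)}

== RESULT ==
["in(p2,t2)", "truck_at(t2,depot)"]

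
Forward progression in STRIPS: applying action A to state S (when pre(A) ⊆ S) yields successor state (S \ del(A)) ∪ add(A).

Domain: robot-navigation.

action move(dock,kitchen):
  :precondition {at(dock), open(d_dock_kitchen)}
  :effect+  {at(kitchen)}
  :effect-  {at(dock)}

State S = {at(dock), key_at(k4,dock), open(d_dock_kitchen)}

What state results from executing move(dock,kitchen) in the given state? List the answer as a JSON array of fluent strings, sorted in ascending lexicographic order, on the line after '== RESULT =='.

Compute (S \ del) ∪ add:
  pre ⊆ S: {at(dock), open(d_dock_kitchen)} ⊆ S  — applicable
  S \ del = {key_at(k4,dock), open(d_dock_kitchen)}
  ∪ add   = {at(kitchen), key_at(k4,dock), open(d_dock_kitchen)}

== RESULT ==
["at(kitchen)", "key_at(k4,dock)", "open(d_dock_kitchen)"]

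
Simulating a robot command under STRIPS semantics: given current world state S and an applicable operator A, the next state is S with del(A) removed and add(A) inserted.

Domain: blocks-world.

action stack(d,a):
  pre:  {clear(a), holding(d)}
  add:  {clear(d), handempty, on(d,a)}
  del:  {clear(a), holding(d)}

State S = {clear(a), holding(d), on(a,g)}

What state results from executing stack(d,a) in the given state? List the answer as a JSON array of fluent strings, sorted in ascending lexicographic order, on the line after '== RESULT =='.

Compute (S \ del) ∪ add:
  pre ⊆ S: {clear(a), holding(d)} ⊆ S  — applicable
  S \ del = {on(a,g)}
  ∪ add   = {clear(d), handempty, on(a,g), on(d,a)}

== RESULT ==
["clear(d)", "handempty", "on(a,g)", "on(d,a)"]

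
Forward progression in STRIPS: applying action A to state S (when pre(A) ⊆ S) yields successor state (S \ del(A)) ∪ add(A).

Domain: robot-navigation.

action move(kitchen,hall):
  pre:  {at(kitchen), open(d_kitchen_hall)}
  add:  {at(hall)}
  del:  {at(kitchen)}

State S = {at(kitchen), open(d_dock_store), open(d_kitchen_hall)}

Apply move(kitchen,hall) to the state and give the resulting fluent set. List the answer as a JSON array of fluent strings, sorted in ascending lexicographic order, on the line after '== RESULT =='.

Progress:
  pre ⊆ S: {at(kitchen), open(d_kitchen_hall)} ⊆ S  — applicable
  S \ del = {open(d_dock_store), open(d_kitchen_hall)}
  ∪ add   = {at(hall), open(d_dock_store), open(d_kitchen_hall)}

== RESULT ==
["at(hall)", "open(d_dock_store)", "open(d_kitchen_hall)"]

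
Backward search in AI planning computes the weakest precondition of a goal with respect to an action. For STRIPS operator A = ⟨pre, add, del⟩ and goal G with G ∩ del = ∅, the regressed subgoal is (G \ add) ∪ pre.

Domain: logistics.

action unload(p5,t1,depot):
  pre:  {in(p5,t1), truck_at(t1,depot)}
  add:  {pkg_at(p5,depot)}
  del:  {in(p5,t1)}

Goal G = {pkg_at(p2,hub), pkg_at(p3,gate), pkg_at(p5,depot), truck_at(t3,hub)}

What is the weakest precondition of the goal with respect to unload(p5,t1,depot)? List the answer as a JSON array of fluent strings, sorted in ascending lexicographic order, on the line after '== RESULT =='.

Compute (G \ add) ∪ pre:
  G ∩ del = {}  (empty — regression defined)
  G \ add = {pkg_at(p2,hub), pkg_at(p3,gate), pkg_at(p5,depot), truck_at(t3,hub)} \ {pkg_at(p5,depot)} = {pkg_at(p2,hub), pkg_at(p3,gate), truck_at(t3,hub)}
  ∪ pre   = {pkg_at(p2,hub), pkg_at(p3,gate), truck_at(t3,hub)} ∪ {in(p5,t1), truck_at(t1,depot)}
          = {in(p5,t1), pkg_at(p2,hub), pkg_at(p3,gate), truck_at(t1,depot), truck_at(t3,hub)}

== RESULT ==
["in(p5,t1)", "pkg_at(p2,hub)", "pkg_at(p3,gate)", "truck_at(t1,depot)", "truck_at(t3,hub)"]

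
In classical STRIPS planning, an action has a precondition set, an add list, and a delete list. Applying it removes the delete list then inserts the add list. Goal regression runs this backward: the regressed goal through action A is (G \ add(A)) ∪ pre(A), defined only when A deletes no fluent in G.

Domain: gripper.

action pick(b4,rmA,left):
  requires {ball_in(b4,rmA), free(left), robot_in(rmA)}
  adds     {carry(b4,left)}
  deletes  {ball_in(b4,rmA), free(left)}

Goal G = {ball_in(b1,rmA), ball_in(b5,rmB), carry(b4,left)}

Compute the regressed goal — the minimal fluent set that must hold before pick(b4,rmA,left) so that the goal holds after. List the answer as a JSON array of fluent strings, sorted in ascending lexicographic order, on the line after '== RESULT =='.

Compute (G \ add) ∪ pre:
  G ∩ del = {}  (empty — regression defined)
  G \ add = {ball_in(b1,rmA), ball_in(b5,rmB), carry(b4,left)} \ {carry(b4,left)} = {ball_in(b1,rmA), ball_in(b5,rmB)}
  ∪ pre   = {ball_in(b1,rmA), ball_in(b5,rmB)} ∪ {ball_in(b4,rmA), free(left), robot_in(rmA)}
          = {ball_in(b1,rmA), ball_in(b4,rmA), ball_in(b5,rmB), free(left), robot_in(rmA)}

== RESULT ==
["ball_in(b1,rmA)", "ball_in(b4,rmA)", "ball_in(b5,rmB)", "free(left)", "robot_in(rmA)"]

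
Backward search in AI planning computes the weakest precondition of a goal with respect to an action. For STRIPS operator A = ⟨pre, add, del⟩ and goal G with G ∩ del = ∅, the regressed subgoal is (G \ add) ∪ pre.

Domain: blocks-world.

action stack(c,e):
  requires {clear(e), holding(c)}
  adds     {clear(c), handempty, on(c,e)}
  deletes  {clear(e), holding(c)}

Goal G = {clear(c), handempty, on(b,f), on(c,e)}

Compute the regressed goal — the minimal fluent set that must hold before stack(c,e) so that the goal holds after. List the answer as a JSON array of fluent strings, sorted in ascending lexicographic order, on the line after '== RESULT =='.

Regress:
  G ∩ del = {}  (empty — regression defined)
  G \ add = {clear(c), handempty, on(b,f), on(c,e)} \ {clear(c), handempty, on(c,e)} = {on(b,f)}
  ∪ pre   = {on(b,f)} ∪ {clear(e), holding(c)}
          = {clear(e), holding(c), on(b,f)}

== RESULT ==
["clear(e)", "holding(c)", "on(b,f)"]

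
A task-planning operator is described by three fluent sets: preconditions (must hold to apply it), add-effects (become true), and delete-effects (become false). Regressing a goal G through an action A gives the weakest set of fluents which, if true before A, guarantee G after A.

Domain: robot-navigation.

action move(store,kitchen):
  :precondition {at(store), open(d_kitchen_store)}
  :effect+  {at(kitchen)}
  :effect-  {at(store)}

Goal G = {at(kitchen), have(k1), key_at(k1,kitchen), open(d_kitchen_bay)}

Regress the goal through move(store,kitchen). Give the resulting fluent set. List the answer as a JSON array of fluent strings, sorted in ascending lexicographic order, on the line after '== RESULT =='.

Regress:
  G ∩ del = {}  (empty — regression defined)
  G \ add = {at(kitchen), have(k1), key_at(k1,kitchen), open(d_kitchen_bay)} \ {at(kitchen)} = {have(k1), key_at(k1,kitchen), open(d_kitchen_bay)}
  ∪ pre   = {have(k1), key_at(k1,kitchen), open(d_kitchen_bay)} ∪ {at(store), open(d_kitchen_store)}
          = {at(store), have(k1), key_at(k1,kitchen), open(d_kitchen_bay), open(d_kitchen_store)}

== RESULT ==
["at(store)", "have(k1)", "key_at(k1,kitchen)", "open(d_kitchen_bay)", "open(d_kitchen_store)"]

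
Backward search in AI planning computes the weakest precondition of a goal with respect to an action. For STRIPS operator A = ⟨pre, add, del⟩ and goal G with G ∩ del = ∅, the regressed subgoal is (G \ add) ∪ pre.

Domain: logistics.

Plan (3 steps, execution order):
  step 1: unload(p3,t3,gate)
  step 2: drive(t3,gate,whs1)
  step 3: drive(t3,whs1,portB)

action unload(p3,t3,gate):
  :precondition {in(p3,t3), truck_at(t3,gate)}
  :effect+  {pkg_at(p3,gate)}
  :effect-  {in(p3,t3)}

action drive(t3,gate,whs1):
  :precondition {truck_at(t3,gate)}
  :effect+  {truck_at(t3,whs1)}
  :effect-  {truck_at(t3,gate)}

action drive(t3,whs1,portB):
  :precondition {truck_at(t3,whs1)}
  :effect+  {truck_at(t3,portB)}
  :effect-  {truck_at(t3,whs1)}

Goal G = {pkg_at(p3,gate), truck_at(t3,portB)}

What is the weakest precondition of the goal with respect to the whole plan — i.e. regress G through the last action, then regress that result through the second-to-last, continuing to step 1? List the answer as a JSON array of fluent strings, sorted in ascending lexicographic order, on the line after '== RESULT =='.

Work backward from the goal:
  through step 3 (drive(t3,whs1,portB)): drop {truck_at(t3,portB)}, keep {pkg_at(p3,gate)}, require {truck_at(t3,whs1)}
    → {pkg_at(p3,gate), truck_at(t3,whs1)}
  through step 2 (drive(t3,gate,whs1)): drop {truck_at(t3,whs1)}, keep {pkg_at(p3,gate)}, require {truck_at(t3,gate)}
    → {pkg_at(p3,gate), truck_at(t3,gate)}
  through step 1 (unload(p3,t3,gate)): drop {pkg_at(p3,gate)}, keep {truck_at(t3,gate)}, require {in(p3,t3), truck_at(t3,gate)}
    → {in(p3,t3), truck_at(t3,gate)}

== RESULT ==
["in(p3,t3)", "truck_at(t3,gate)"]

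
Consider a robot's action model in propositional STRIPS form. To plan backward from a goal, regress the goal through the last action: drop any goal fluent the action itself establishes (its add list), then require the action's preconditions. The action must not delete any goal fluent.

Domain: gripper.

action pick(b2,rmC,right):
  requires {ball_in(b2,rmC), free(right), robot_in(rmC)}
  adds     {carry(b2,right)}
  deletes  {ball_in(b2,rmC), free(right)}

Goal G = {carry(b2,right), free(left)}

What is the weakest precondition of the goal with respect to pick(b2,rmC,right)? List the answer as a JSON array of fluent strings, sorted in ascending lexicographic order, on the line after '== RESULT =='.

Regress:
  G ∩ del = {}  (empty — regression defined)
  G \ add = {carry(b2,right), free(left)} \ {carry(b2,right)} = {free(left)}
  ∪ pre   = {free(left)} ∪ {ball_in(b2,rmC), free(right), robot_in(rmC)}
          = {ball_in(b2,rmC), free(left), free(right), robot_in(rmC)}

== RESULT ==
["ball_in(b2,rmC)", "free(left)", "free(right)", "robot_in(rmC)"]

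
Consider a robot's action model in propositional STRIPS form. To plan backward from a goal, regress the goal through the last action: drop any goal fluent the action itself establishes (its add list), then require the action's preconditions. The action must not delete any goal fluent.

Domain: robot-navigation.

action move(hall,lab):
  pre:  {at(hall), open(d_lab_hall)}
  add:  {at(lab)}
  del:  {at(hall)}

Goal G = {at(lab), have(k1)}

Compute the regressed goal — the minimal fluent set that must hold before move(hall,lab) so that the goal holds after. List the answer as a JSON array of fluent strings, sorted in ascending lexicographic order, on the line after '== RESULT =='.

Compute (G \ add) ∪ pre:
  G ∩ del = {}  (empty — regression defined)
  G \ add = {at(lab), have(k1)} \ {at(lab)} = {have(k1)}
  ∪ pre   = {have(k1)} ∪ {at(hall), open(d_lab_hall)}
          = {at(hall), have(k1), open(d_lab_hall)}

== RESULT ==
["at(hall)", "have(k1)", "open(d_lab_hall)"]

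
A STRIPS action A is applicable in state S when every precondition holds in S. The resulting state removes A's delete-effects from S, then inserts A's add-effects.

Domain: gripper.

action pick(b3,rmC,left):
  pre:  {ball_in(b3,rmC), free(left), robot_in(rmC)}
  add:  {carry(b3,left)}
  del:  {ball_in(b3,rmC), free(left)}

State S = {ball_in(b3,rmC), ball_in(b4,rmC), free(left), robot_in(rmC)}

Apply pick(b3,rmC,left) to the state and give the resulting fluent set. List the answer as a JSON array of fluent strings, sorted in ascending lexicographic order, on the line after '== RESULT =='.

Compute (S \ del) ∪ add:
  pre ⊆ S: {ball_in(b3,rmC), free(left), robot_in(rmC)} ⊆ S  — applicable
  S \ del = {ball_in(b4,rmC), robot_in(rmC)}
  ∪ add   = {ball_in(b4,rmC), carry(b3,left), robot_in(rmC)}

== RESULT ==
["ball_in(b4,rmC)", "carry(b3,left)", "robot_in(rmC)"]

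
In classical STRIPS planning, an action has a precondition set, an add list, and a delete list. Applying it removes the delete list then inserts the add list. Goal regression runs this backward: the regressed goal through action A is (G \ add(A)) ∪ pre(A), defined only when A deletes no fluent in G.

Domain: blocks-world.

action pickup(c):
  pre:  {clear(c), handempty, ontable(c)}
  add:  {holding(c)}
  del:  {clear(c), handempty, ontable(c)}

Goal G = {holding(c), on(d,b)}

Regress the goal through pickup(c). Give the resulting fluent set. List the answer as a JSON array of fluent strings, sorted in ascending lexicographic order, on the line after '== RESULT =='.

Regress:
  G ∩ del = {}  (empty — regression defined)
  G \ add = {holding(c), on(d,b)} \ {holding(c)} = {on(d,b)}
  ∪ pre   = {on(d,b)} ∪ {clear(c), handempty, ontable(c)}
          = {clear(c), handempty, on(d,b), ontable(c)}

== RESULT ==
["clear(c)", "handempty", "on(d,b)", "ontable(c)"]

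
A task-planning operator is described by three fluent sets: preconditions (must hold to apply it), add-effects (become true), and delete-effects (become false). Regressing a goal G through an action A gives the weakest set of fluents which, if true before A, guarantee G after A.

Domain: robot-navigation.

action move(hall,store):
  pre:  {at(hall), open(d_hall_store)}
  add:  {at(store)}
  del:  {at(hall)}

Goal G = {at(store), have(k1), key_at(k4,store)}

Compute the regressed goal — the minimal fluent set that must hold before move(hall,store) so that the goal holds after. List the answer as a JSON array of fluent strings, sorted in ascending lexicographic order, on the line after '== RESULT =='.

Regress:
  G ∩ del = {}  (empty — regression defined)
  G \ add = {at(store), have(k1), key_at(k4,store)} \ {at(store)} = {have(k1), key_at(k4,store)}
  ∪ pre   = {have(k1), key_at(k4,store)} ∪ {at(hall), open(d_hall_store)}
          = {at(hall), have(k1), key_at(k4,store), open(d_hall_store)}

== RESULT ==
["at(hall)", "have(k1)", "key_at(k4,store)", "open(d_hall_store)"]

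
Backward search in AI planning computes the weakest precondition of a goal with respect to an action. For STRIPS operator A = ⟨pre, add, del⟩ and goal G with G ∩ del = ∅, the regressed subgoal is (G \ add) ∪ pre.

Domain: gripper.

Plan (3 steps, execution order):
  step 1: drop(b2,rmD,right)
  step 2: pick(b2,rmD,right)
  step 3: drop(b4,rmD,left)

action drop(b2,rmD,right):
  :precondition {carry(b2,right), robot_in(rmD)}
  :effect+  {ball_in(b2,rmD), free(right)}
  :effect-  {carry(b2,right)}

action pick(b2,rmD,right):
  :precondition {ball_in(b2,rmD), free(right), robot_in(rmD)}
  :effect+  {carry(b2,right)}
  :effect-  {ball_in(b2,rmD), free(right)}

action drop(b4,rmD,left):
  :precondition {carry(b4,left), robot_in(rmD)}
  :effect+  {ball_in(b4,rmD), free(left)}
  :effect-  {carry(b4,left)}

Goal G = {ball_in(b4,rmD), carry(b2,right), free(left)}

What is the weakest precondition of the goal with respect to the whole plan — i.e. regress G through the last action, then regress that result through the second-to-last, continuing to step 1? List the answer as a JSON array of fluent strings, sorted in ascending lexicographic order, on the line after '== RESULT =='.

Regress step by step:
  through step 3 (drop(b4,rmD,left)): drop {ball_in(b4,rmD), free(left)}, keep {carry(b2,right)}, require {carry(b4,left), robot_in(rmD)}
    → {carry(b2,right), carry(b4,left), robot_in(rmD)}
  through step 2 (pick(b2,rmD,right)): drop {carry(b2,right)}, keep {carry(b4,left), robot_in(rmD)}, require {ball_in(b2,rmD), free(right), robot_in(rmD)}
    → {ball_in(b2,rmD), carry(b4,left), free(right), robot_in(rmD)}
  through step 1 (drop(b2,rmD,right)): drop {ball_in(b2,rmD), free(right)}, keep {carry(b4,left), robot_in(rmD)}, require {carry(b2,right), robot_in(rmD)}
    → {carry(b2,right), carry(b4,left), robot_in(rmD)}

== RESULT ==
["carry(b2,right)", "carry(b4,left)", "robot_in(rmD)"]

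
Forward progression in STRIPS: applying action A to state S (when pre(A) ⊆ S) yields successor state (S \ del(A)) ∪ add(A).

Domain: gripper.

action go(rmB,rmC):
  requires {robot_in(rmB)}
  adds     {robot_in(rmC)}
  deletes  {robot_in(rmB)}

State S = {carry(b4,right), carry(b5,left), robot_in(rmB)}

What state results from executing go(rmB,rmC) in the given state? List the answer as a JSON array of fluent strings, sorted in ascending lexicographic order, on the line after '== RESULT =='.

Compute (S \ del) ∪ add:
  pre ⊆ S: {robot_in(rmB)} ⊆ S  — applicable
  S \ del = {carry(b4,right), carry(b5,left)}
  ∪ add   = {carry(b4,right), carry(b5,left), robot_in(rmC)}

== RESULT ==
["carry(b4,right)", "carry(b5,left)", "robot_in(rmC)"]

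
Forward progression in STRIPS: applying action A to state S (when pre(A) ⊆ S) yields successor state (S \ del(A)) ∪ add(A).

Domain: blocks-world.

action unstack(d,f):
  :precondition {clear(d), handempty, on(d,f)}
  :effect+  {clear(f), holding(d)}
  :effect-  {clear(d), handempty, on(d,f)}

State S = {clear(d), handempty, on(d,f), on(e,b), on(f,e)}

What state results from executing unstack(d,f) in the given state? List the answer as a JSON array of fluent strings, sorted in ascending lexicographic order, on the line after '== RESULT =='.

Compute (S \ del) ∪ add:
  pre ⊆ S: {clear(d), handempty, on(d,f)} ⊆ S  — applicable
  S \ del = {on(e,b), on(f,e)}
  ∪ add   = {clear(f), holding(d), on(e,b), on(f,e)}

== RESULT ==
["clear(f)", "holding(d)", "on(e,b)", "on(f,e)"]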